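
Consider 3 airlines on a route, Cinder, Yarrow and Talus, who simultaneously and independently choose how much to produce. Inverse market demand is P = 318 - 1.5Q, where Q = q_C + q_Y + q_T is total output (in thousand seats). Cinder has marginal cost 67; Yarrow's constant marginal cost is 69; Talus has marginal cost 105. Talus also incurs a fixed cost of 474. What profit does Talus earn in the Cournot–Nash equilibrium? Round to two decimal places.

Cinder's profit: π_C = (318 - 1.5Q)q_C - (67q_C). Setting ∂π_C/∂q_C = 0: 251 - 3q_C - (3/2)(q_Y + q_T) = 0.
Yarrow's first-order condition: 249 - 3q_Y - (3/2)(q_C + q_T) = 0.
Talus's first-order condition: 213 - 3q_T - (3/2)(q_C + q_Y) = 0.
Summing all 3 equations gives 713 − 6Q = 0, hence Q = 713/6.
Back-substituting: q_C = (251 − 713/4)/(3/2) = 97/2, q_Y = (249 − 713/4)/(3/2) = 283/6, q_T = (213 − 713/4)/(3/2) = 139/6.
Price P = 318 - (3/2)·(713/6) = 559/4.
Talus's profit: (559/4 - 105)·(139/6) - 474 = 331.0417.

331.04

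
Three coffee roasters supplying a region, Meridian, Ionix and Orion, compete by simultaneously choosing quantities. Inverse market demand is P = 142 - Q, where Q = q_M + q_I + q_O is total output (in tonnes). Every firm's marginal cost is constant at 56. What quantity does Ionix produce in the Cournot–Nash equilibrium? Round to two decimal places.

21.50

A representative firm's profit is π_i = q_i(142 - Q) - 56q_i.
First-order condition (treating rivals' output as given): 86 - 2q_i - Σ_{j≠i} q_j = 0.
With identical firms every q_j equals q_i, so Σ_{j≠i} q_j = 2q_i and 86 = 4q_i, giving q_i = 43/2.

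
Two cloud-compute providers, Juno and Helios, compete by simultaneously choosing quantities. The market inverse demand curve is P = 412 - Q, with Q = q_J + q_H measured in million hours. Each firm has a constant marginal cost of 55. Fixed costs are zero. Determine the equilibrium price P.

174

Each firm earns π_i = (412 - Q)q_i - 55q_i.
First-order condition (treating rivals' output as given): 357 - 2q_i - q_j = 0.
With identical firms every q_j equals q_i, so q_j = q_i and 357 = 3q_i, giving q_i = 119.
Total output Q = 238, so price P = 412 - 238 = 174.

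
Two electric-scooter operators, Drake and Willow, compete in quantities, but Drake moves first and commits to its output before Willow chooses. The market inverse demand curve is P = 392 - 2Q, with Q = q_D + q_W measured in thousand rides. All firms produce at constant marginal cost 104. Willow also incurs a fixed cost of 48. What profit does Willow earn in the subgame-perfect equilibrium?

Solve by backward induction. Given q_D, the follower Willow maximises π_W = (392 - 2q_D - 2q_W)q_W - 104q_W.
Setting the follower's marginal profit to zero, 288 - 2q_D - 4q_W = 0, i.e. q_W = (288 - 2q_D)/4.
Drake substitutes q_W(q_D) into its own profit: π_D = q_D(392 - 2q_D - (288 - 2q_D)/2) - 104q_D = (248 - q_D)q_D - 104q_D.
The leader's first-order condition 144 - 2q_D = 0 yields q_D = 72.
Then q_W = (288 - 2·72)/4 = 36.
Price P = 392 - 2·108 = 176.
Willow's profit: (176 - 104)·36 - 48 = 2544.

2544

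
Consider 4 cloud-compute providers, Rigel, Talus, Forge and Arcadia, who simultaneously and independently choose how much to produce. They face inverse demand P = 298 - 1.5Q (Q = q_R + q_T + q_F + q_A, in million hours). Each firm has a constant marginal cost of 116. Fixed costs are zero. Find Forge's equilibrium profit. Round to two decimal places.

A representative firm's profit is π_i = q_i(298 - 1.5Q) - 116q_i.
Setting ∂π_i/∂q_i = 0 with rivals' quantities fixed: 182 - 3q_i - (3/2)·Σ_{j≠i} q_j = 0.
With identical firms every q_j equals q_i, so Σ_{j≠i} q_j = 3q_i and 182 = (15/2)q_i, giving q_i = 364/15.
Price P = 298 - (3/2)·(1456/15) = 762/5.
Forge's profit: (762/5 - 116)·(364/15) = 883.3067.

883.31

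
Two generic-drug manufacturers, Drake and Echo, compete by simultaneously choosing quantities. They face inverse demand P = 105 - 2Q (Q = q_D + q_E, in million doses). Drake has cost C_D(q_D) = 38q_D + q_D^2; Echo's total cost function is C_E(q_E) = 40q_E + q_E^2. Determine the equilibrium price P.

72

Drake's profit: π_D = (105 - 2Q)q_D - (38q_D + q_D²). Setting ∂π_D/∂q_D = 0: 67 - 6q_D - 2(q_E) = 0.
Echo's first-order condition: 65 - 6q_E - 2(q_D) = 0.
So q_D = (67 - 2q_E)/6 and q_E = (65 - 2q_D)/6.
Substituting one into the other gives q_D = 17/2 and q_E = 8.
Total output Q = 33/2, so price P = 105 - 2·(33/2) = 72.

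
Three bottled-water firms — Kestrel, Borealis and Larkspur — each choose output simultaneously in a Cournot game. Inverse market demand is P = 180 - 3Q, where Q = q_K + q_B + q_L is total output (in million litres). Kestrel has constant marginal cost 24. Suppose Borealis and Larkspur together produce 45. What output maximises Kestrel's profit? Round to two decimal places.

3.50

With rivals' combined output fixed at 45, Kestrel's profit is π_K = (180 - 3·45 - 3q_K)q_K - (24q_K) = (45 - 3q_K)q_K - (24q_K).
∂π_K/∂q_K = 21 - 6q_K = 0, so q_K = 7/2.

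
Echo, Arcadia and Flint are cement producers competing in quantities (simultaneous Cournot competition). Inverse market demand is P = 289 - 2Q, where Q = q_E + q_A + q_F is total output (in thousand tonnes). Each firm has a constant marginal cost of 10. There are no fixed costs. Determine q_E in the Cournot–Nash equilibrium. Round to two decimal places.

A representative firm's profit is π_i = q_i(289 - 2Q) - 10q_i.
First-order condition (treating rivals' output as given): 279 - 4q_i - 2·Σ_{j≠i} q_j = 0.
With identical firms every q_j equals q_i, so Σ_{j≠i} q_j = 2q_i and 279 = 8q_i, giving q_i = 279/8.

34.88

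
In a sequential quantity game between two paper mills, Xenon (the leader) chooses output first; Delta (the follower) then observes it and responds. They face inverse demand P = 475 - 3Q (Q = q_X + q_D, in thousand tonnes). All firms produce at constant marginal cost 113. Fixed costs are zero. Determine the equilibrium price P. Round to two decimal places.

Solve by backward induction. Given q_X, the follower Delta maximises π_D = (475 - 3q_X - 3q_D)q_D - 113q_D.
Setting the follower's marginal profit to zero, 362 - 3q_X - 6q_D = 0, i.e. q_D = (362 - 3q_X)/6.
Xenon substitutes q_D(q_X) into its own profit: π_X = q_X(475 - 3q_X - (362 - 3q_X)/2) - 113q_X = (294 - (3/2)q_X)q_X - 113q_X.
Leader FOC: 181 - 3q_X = 0, so q_X = 181/3.
Then q_D = (362 - 3·(181/3))/6 = 181/6.
Total output Q = 181/2, so price P = 475 - 3·(181/2) = 407/2.

203.50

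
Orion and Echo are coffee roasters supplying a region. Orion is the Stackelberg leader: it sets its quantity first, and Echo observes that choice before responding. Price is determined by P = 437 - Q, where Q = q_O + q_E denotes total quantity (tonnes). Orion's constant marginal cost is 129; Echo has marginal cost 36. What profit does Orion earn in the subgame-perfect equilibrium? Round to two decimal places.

The follower Echo best-responds to any q_O: π_E = (437 - Q)q_E - 36q_E.
∂π_E/∂q_E = 401 - q_O - 2q_E = 0 gives the reaction function q_E = (401 - q_O)/2.
The leader anticipates this reaction. Substituting into P = 437 - Q gives P = 473/2 - (1/2)q_O, so π_O = (473/2 - (1/2)q_O)q_O - 129q_O.
The leader's first-order condition 215/2 - q_O = 0 yields q_O = 215/2.
Then q_E = (401 - 215/2)/2 = 587/4.
Price P = 437 - 1017/4 = 731/4.
Orion's profit: (731/4 - 129)·(215/2) = 5778.1250.

5778.13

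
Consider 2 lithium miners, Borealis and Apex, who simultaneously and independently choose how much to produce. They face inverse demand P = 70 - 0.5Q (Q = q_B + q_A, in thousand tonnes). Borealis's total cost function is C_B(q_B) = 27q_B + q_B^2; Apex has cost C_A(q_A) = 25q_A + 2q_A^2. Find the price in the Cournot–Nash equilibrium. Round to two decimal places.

59.63

Borealis's profit: π_B = (70 - 0.5Q)q_B - (27q_B + q_B²). Setting ∂π_B/∂q_B = 0: 43 - 3q_B - (1/2)(q_A) = 0.
Apex's profit: π_A = (70 - 0.5Q)q_A - (25q_A + 2q_A²). Setting ∂π_A/∂q_A = 0: 45 - 5q_A - (1/2)(q_B) = 0.
So q_B = (43 - (1/2)q_A)/3 and q_A = (45 - (1/2)q_B)/5.
Substituting one into the other gives q_B = 770/59 and q_A = 454/59.
Total output Q = 1224/59, so price P = 70 - (1/2)·(1224/59) = 59.6271.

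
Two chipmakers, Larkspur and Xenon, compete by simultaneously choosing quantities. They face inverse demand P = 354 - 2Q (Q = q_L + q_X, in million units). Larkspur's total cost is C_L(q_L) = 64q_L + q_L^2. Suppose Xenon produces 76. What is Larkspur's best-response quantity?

23

With the rival's output fixed at 76, Larkspur's profit is π_L = (354 - 2·76 - 2q_L)q_L - (64q_L + q_L²) = (202 - 2q_L)q_L - (64q_L + q_L²).
∂π_L/∂q_L = 138 - 6q_L = 0, so q_L = 23.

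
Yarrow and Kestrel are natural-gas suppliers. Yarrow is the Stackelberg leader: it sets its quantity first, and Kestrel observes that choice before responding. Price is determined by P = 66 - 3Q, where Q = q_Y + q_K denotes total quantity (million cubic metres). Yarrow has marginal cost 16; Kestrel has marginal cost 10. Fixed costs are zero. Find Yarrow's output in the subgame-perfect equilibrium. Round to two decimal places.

7.33

Solve by backward induction. Given q_Y, the follower Kestrel maximises π_K = (66 - 3q_Y - 3q_K)q_K - 10q_K.
∂π_K/∂q_K = 56 - 3q_Y - 6q_K = 0 gives the reaction function q_K = (56 - 3q_Y)/6.
Yarrow substitutes q_K(q_Y) into its own profit: π_Y = q_Y(66 - 3q_Y - (56 - 3q_Y)/2) - 16q_Y = (38 - (3/2)q_Y)q_Y - 16q_Y.
Leader FOC: 22 - 3q_Y = 0, so q_Y = 22/3.
Then q_K = (56 - 3·(22/3))/6 = 17/3.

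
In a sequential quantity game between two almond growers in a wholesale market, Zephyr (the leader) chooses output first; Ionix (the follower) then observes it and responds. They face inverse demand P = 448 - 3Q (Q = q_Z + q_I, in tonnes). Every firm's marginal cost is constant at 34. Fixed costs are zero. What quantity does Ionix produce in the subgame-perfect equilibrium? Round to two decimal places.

The follower Ionix best-responds to any q_Z: π_I = (448 - 3Q)q_I - 34q_I.
Follower FOC: 414 - 3q_Z - 6q_I = 0, so q_I(q_Z) = (414 - 3q_Z)/6.
The leader anticipates this reaction. Substituting into P = 448 - 3Q gives P = 241 - (3/2)q_Z, so π_Z = (241 - (3/2)q_Z)q_Z - 34q_Z.
The leader's first-order condition 207 - 3q_Z = 0 yields q_Z = 69.
Then q_I = (414 - 3·69)/6 = 69/2.

34.50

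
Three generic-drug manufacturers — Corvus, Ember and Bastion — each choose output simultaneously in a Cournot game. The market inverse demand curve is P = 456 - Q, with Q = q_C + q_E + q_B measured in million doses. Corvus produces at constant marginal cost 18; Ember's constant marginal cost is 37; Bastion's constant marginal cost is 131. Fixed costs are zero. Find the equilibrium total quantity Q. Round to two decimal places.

295.50

Corvus's profit: π_C = (456 - Q)q_C - (18q_C). Setting ∂π_C/∂q_C = 0: 438 - 2q_C - (q_E + q_B) = 0.
Ember's profit: π_E = (456 - Q)q_E - (37q_E). Setting ∂π_E/∂q_E = 0: 419 - 2q_E - (q_C + q_B) = 0.
Bastion's profit: π_B = (456 - Q)q_B - (131q_B). Setting ∂π_B/∂q_B = 0: 325 - 2q_B - (q_C + q_E) = 0.
Adding the 3 conditions: 1182 − 2Q − 2Q = 0, i.e. Q = 591/2.
Back-substituting: q_C = (438 − 591/2) = 285/2, q_E = (419 − 591/2) = 247/2, q_B = (325 − 591/2) = 59/2.
Total output Q = 285/2 + 247/2 + 59/2 = 591/2.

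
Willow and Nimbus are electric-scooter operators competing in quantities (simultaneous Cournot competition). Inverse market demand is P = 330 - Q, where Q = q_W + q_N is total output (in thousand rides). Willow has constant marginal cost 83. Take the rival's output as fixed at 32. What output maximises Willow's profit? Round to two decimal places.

107.50

With the rival's output fixed at 32, Willow's profit is π_W = (330 - 32 - q_W)q_W - (83q_W) = (298 - q_W)q_W - (83q_W).
∂π_W/∂q_W = 215 - 2q_W = 0, so q_W = 215/2.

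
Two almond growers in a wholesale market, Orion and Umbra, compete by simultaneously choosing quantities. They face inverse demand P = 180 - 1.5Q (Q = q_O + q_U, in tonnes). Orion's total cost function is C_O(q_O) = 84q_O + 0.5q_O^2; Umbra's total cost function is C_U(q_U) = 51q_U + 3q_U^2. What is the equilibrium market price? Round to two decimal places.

Orion's profit: π_O = (180 - 1.5Q)q_O - (84q_O + (1/2)q_O²). Setting ∂π_O/∂q_O = 0: 96 - 4q_O - (3/2)(q_U) = 0.
Umbra's first-order condition: 129 - 9q_U - (3/2)(q_O) = 0.
So q_O = (96 - (3/2)q_U)/4 and q_U = (129 - (3/2)q_O)/9.
Substituting one into the other gives q_O = 298/15 and q_U = 496/45.
Total output Q = 278/9, so price P = 180 - (3/2)·(278/9) = 401/3.

133.67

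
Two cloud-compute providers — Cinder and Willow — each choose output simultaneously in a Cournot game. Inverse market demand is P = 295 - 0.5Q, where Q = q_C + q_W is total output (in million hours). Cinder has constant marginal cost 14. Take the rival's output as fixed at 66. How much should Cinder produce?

With the rival's output fixed at 66, Cinder's profit is π_C = (295 - (1/2)·66 - (1/2)q_C)q_C - (14q_C) = (262 - (1/2)q_C)q_C - (14q_C).
∂π_C/∂q_C = 248 - q_C = 0, so q_C = 248.

248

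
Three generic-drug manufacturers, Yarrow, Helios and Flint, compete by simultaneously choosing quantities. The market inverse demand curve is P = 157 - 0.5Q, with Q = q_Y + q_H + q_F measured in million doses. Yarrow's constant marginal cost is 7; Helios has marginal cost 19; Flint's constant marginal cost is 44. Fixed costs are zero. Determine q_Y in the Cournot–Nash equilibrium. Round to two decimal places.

99.50

Yarrow's profit: π_Y = (157 - 0.5Q)q_Y - (7q_Y). Setting ∂π_Y/∂q_Y = 0: 150 - q_Y - (1/2)(q_H + q_F) = 0.
Helios's profit: π_H = (157 - 0.5Q)q_H - (19q_H). Setting ∂π_H/∂q_H = 0: 138 - q_H - (1/2)(q_Y + q_F) = 0.
Flint's profit: π_F = (157 - 0.5Q)q_F - (44q_F). Setting ∂π_F/∂q_F = 0: 113 - q_F - (1/2)(q_Y + q_H) = 0.
Summing all 3 equations gives 401 − 2Q = 0, hence Q = 401/2.
Back-substituting: q_Y = (150 − 401/4)/(1/2) = 199/2, q_H = (138 − 401/4)/(1/2) = 151/2, q_F = (113 − 401/4)/(1/2) = 51/2.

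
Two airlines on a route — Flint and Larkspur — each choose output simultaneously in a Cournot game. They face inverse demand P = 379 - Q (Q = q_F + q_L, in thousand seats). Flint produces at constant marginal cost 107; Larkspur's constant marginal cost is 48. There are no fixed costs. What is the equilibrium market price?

Flint's profit: π_F = (379 - Q)q_F - (107q_F). Setting ∂π_F/∂q_F = 0: 272 - 2q_F - (q_L) = 0.
Larkspur's profit: π_L = (379 - Q)q_L - (48q_L). Setting ∂π_L/∂q_L = 0: 331 - 2q_L - (q_F) = 0.
Best responses: q_F = (272 - q_L)/2, q_L = (331 - q_F)/2.
Solving the pair: q_F = 71, q_L = 130.
Total output Q = 201, so price P = 379 - 201 = 178.

178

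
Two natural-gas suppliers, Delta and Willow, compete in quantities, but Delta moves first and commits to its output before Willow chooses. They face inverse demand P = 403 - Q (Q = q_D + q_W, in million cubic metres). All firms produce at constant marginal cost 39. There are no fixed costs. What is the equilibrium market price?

Solve by backward induction. Given q_D, the follower Willow maximises π_W = (403 - q_D - q_W)q_W - 39q_W.
∂π_W/∂q_W = 364 - q_D - 2q_W = 0 gives the reaction function q_W = (364 - q_D)/2.
The leader anticipates this reaction. Substituting into P = 403 - Q gives P = 221 - (1/2)q_D, so π_D = (221 - (1/2)q_D)q_D - 39q_D.
The leader's first-order condition 182 - q_D = 0 yields q_D = 182.
Then q_W = (364 - 182)/2 = 91.
Total output Q = 273, so price P = 403 - 273 = 130.

130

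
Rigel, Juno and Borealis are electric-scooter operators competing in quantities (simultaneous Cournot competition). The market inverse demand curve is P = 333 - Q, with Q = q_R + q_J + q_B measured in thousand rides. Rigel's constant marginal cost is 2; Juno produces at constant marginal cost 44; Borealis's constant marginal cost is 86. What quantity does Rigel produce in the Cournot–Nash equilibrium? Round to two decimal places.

Rigel's profit: π_R = (333 - Q)q_R - (2q_R). Setting ∂π_R/∂q_R = 0: 331 - 2q_R - (q_J + q_B) = 0.
Juno's profit: π_J = (333 - Q)q_J - (44q_J). Setting ∂π_J/∂q_J = 0: 289 - 2q_J - (q_R + q_B) = 0.
Borealis's first-order condition: 247 - 2q_B - (q_R + q_J) = 0.
Adding the 3 first-order conditions: 867 − 4Q = 0, so Q = 867/4.
Back-substituting: q_R = (331 − 867/4) = 457/4, q_J = (289 − 867/4) = 289/4, q_B = (247 − 867/4) = 121/4.

114.25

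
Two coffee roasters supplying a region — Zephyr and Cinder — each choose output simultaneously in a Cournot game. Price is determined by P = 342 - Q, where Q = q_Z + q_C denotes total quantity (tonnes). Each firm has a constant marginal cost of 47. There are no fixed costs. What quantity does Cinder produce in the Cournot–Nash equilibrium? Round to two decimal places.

98.33

Each firm earns π_i = (342 - Q)q_i - 47q_i.
First-order condition (treating rivals' output as given): 295 - 2q_i - q_j = 0.
With identical firms every q_j equals q_i, so q_j = q_i and 295 = 3q_i, giving q_i = 295/3.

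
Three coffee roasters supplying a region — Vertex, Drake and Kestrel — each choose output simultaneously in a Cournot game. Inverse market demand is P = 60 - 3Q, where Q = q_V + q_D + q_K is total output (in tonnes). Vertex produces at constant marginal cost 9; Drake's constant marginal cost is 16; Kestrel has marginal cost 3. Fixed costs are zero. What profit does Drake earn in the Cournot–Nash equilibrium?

Vertex's profit: π_V = (60 - 3Q)q_V - (9q_V). Setting ∂π_V/∂q_V = 0: 51 - 6q_V - 3(q_D + q_K) = 0.
Drake's first-order condition: 44 - 6q_D - 3(q_V + q_K) = 0.
Kestrel's profit: π_K = (60 - 3Q)q_K - (3q_K). Setting ∂π_K/∂q_K = 0: 57 - 6q_K - 3(q_V + q_D) = 0.
Summing all 3 equations gives 152 − 12Q = 0, hence Q = 38/3.
Back-substituting: q_V = (51 − 38)/3 = 13/3, q_D = (44 − 38)/3 = 2, q_K = (57 − 38)/3 = 19/3.
Price P = 60 - 3·(38/3) = 22.
Drake's profit: (22 - 16)·2 = 12.

12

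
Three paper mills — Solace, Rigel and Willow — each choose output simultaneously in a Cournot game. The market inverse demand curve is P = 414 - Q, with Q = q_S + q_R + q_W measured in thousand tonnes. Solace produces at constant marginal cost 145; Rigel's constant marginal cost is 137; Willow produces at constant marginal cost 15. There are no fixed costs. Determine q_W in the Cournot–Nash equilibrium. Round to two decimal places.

Solace's profit: π_S = (414 - Q)q_S - (145q_S). Setting ∂π_S/∂q_S = 0: 269 - 2q_S - (q_R + q_W) = 0.
Rigel's first-order condition: 277 - 2q_R - (q_S + q_W) = 0.
Willow's profit: π_W = (414 - Q)q_W - (15q_W). Setting ∂π_W/∂q_W = 0: 399 - 2q_W - (q_S + q_R) = 0.
Summing all 3 equations gives 945 − 4Q = 0, hence Q = 945/4.
Back-substituting: q_S = (269 − 945/4) = 131/4, q_R = (277 − 945/4) = 163/4, q_W = (399 − 945/4) = 651/4.

162.75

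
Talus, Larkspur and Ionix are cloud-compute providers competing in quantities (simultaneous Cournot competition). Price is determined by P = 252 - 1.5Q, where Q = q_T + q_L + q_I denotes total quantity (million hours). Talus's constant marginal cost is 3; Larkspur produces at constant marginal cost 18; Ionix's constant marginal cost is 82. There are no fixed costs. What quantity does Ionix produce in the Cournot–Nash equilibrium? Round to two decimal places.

Talus's profit: π_T = (252 - 1.5Q)q_T - (3q_T). Setting ∂π_T/∂q_T = 0: 249 - 3q_T - (3/2)(q_L + q_I) = 0.
Larkspur's first-order condition: 234 - 3q_L - (3/2)(q_T + q_I) = 0.
Ionix's profit: π_I = (252 - 1.5Q)q_I - (82q_I). Setting ∂π_I/∂q_I = 0: 170 - 3q_I - (3/2)(q_T + q_L) = 0.
Adding the 3 first-order conditions: 653 − 6Q = 0, so Q = 653/6.
Back-substituting: q_T = (249 − 653/4)/(3/2) = 343/6, q_L = (234 − 653/4)/(3/2) = 283/6, q_I = (170 − 653/4)/(3/2) = 9/2.

4.50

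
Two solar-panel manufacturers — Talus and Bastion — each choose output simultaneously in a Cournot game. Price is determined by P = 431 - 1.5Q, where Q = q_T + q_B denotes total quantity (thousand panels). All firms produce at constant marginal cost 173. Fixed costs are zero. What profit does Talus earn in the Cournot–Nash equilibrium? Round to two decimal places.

A representative firm's profit is π_i = q_i(431 - 1.5Q) - 173q_i.
Setting ∂π_i/∂q_i = 0 with rivals' quantities fixed: 258 - 3q_i - (3/2)q_j = 0.
With identical firms every q_j equals q_i, so q_j = q_i and 258 = (9/2)q_i, giving q_i = 172/3.
Price P = 431 - (3/2)·(344/3) = 259.
Talus's profit: (259 - 173)·(172/3) = 4930.6667.

4930.67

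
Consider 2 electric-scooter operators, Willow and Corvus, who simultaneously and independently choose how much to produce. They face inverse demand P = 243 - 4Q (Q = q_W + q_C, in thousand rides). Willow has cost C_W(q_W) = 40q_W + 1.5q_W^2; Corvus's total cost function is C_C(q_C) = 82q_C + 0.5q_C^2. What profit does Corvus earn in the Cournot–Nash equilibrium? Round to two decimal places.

Willow's profit: π_W = (243 - 4Q)q_W - (40q_W + (3/2)q_W²). Setting ∂π_W/∂q_W = 0: 203 - 11q_W - 4(q_C) = 0.
Corvus's profit: π_C = (243 - 4Q)q_C - (82q_C + (1/2)q_C²). Setting ∂π_C/∂q_C = 0: 161 - 9q_C - 4(q_W) = 0.
So q_W = (203 - 4q_C)/11 and q_C = (161 - 4q_W)/9.
Substituting one into the other gives q_W = 1183/83 and q_C = 959/83.
Price P = 243 - 4·25.8072 = 139.7711.
Corvus's profit: 139.7711·(959/83) - 82·(959/83) - (1/2)(959/83)² = 600.7497.

600.75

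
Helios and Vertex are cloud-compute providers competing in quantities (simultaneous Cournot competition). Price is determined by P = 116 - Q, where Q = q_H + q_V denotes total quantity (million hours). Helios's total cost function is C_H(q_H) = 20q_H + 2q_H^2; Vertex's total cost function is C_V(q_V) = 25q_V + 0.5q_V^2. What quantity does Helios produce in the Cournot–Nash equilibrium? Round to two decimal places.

11.59

Helios's profit: π_H = (116 - Q)q_H - (20q_H + 2q_H²). Setting ∂π_H/∂q_H = 0: 96 - 6q_H - (q_V) = 0.
Vertex's profit: π_V = (116 - Q)q_V - (25q_V + (1/2)q_V²). Setting ∂π_V/∂q_V = 0: 91 - 3q_V - (q_H) = 0.
So q_H = (96 - q_V)/6 and q_V = (91 - q_H)/3.
Substituting one into the other gives q_H = 197/17 and q_V = 450/17.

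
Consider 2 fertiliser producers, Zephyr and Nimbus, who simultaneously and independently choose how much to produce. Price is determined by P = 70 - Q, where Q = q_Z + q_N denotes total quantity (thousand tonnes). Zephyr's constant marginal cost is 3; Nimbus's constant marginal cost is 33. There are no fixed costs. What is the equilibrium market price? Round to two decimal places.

Zephyr's profit: π_Z = (70 - Q)q_Z - (3q_Z). Setting ∂π_Z/∂q_Z = 0: 67 - 2q_Z - (q_N) = 0.
Nimbus's profit: π_N = (70 - Q)q_N - (33q_N). Setting ∂π_N/∂q_N = 0: 37 - 2q_N - (q_Z) = 0.
Rearranging gives the reaction functions q_Z = (67 - q_N)/2 and q_N = (37 - q_Z)/2.
Substituting one into the other gives q_Z = 97/3 and q_N = 7/3.
Total output Q = 104/3, so price P = 70 - 104/3 = 106/3.

35.33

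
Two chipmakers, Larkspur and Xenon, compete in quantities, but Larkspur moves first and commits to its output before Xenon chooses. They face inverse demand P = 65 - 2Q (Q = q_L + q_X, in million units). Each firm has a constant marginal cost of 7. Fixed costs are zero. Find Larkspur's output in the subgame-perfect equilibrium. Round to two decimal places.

14.50

The follower Xenon best-responds to any q_L: π_X = (65 - 2Q)q_X - 7q_X.
∂π_X/∂q_X = 58 - 2q_L - 4q_X = 0 gives the reaction function q_X = (58 - 2q_L)/4.
The leader anticipates this reaction. Substituting into P = 65 - 2Q gives P = 36 - q_L, so π_L = (36 - q_L)q_L - 7q_L.
The leader's first-order condition 29 - 2q_L = 0 yields q_L = 29/2.
Then q_X = (58 - 2·(29/2))/4 = 29/4.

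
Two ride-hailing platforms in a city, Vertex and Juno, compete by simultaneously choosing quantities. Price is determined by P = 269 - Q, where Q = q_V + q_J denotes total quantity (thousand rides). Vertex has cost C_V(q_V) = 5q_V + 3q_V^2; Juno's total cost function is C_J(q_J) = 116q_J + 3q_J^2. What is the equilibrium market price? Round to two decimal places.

222.67

Vertex's profit: π_V = (269 - Q)q_V - (5q_V + 3q_V²). Setting ∂π_V/∂q_V = 0: 264 - 8q_V - (q_J) = 0.
Juno's first-order condition: 153 - 8q_J - (q_V) = 0.
So q_V = (264 - q_J)/8 and q_J = (153 - q_V)/8.
Solving the pair: q_V = 653/21, q_J = 320/21.
Total output Q = 139/3, so price P = 269 - 139/3 = 668/3.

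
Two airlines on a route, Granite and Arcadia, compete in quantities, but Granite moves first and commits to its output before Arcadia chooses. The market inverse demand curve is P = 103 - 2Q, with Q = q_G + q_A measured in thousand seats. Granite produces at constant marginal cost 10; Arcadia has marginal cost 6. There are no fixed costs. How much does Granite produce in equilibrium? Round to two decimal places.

22.25

The follower Arcadia best-responds to any q_G: π_A = (103 - 2Q)q_A - 6q_A.
∂π_A/∂q_A = 97 - 2q_G - 4q_A = 0 gives the reaction function q_A = (97 - 2q_G)/4.
The leader anticipates this reaction. Substituting into P = 103 - 2Q gives P = 109/2 - q_G, so π_G = (109/2 - q_G)q_G - 10q_G.
The leader's first-order condition 89/2 - 2q_G = 0 yields q_G = 89/4.
Then q_A = (97 - 2·(89/4))/4 = 105/8.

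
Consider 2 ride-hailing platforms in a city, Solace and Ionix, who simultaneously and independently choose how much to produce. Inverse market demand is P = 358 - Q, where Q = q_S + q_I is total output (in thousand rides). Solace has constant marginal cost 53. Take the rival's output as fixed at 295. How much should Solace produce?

5

With the rival's output fixed at 295, Solace's profit is π_S = (358 - 295 - q_S)q_S - (53q_S) = (63 - q_S)q_S - (53q_S).
∂π_S/∂q_S = 10 - 2q_S = 0, so q_S = 5.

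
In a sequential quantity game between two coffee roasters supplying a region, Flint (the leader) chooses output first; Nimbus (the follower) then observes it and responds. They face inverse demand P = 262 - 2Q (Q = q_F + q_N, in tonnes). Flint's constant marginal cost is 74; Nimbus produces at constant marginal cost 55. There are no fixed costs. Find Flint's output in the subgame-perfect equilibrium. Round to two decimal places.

42.25

The follower Nimbus best-responds to any q_F: π_N = (262 - 2Q)q_N - 55q_N.
∂π_N/∂q_N = 207 - 2q_F - 4q_N = 0 gives the reaction function q_N = (207 - 2q_F)/4.
The leader anticipates this reaction. Substituting into P = 262 - 2Q gives P = 317/2 - q_F, so π_F = (317/2 - q_F)q_F - 74q_F.
Maximising: ∂π_F/∂q_F = 169/2 - 2q_F = 0, giving q_F = 169/4.
Then q_N = (207 - 2·(169/4))/4 = 245/8.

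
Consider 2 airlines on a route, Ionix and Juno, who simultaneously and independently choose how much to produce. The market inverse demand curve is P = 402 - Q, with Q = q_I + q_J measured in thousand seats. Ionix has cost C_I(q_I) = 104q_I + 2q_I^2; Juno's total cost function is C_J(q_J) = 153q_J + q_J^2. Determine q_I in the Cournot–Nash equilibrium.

Ionix's profit: π_I = (402 - Q)q_I - (104q_I + 2q_I²). Setting ∂π_I/∂q_I = 0: 298 - 6q_I - (q_J) = 0.
Juno's profit: π_J = (402 - Q)q_J - (153q_J + q_J²). Setting ∂π_J/∂q_J = 0: 249 - 4q_J - (q_I) = 0.
So q_I = (298 - q_J)/6 and q_J = (249 - q_I)/4.
Substituting one into the other gives q_I = 41 and q_J = 52.

41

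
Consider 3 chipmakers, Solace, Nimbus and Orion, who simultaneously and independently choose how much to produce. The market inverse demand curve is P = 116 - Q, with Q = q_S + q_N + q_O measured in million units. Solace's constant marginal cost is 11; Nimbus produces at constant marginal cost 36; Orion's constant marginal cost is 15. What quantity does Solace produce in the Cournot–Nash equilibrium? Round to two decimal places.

33.50

Solace's profit: π_S = (116 - Q)q_S - (11q_S). Setting ∂π_S/∂q_S = 0: 105 - 2q_S - (q_N + q_O) = 0.
Nimbus's profit: π_N = (116 - Q)q_N - (36q_N). Setting ∂π_N/∂q_N = 0: 80 - 2q_N - (q_S + q_O) = 0.
Orion's first-order condition: 101 - 2q_O - (q_S + q_N) = 0.
Adding the 3 conditions: 286 − 2Q − 2Q = 0, i.e. Q = 143/2.
Back-substituting: q_S = (105 − 143/2) = 67/2, q_N = (80 − 143/2) = 17/2, q_O = (101 − 143/2) = 59/2.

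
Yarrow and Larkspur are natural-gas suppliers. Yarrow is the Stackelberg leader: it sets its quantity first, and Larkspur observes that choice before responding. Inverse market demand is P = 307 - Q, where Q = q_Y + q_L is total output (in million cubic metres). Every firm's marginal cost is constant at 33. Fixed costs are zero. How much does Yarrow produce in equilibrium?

The follower Larkspur best-responds to any q_Y: π_L = (307 - Q)q_L - 33q_L.
Setting the follower's marginal profit to zero, 274 - q_Y - 2q_L = 0, i.e. q_L = (274 - q_Y)/2.
The leader anticipates this reaction. Substituting into P = 307 - Q gives P = 170 - (1/2)q_Y, so π_Y = (170 - (1/2)q_Y)q_Y - 33q_Y.
Maximising: ∂π_Y/∂q_Y = 137 - q_Y = 0, giving q_Y = 137.
Then q_L = (274 - 137)/2 = 137/2.

137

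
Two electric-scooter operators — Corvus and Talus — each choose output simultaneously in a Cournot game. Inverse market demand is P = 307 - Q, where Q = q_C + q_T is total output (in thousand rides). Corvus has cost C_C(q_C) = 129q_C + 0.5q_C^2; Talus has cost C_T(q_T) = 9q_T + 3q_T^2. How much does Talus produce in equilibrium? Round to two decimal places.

31.13

Corvus's profit: π_C = (307 - Q)q_C - (129q_C + (1/2)q_C²). Setting ∂π_C/∂q_C = 0: 178 - 3q_C - (q_T) = 0.
Talus's profit: π_T = (307 - Q)q_T - (9q_T + 3q_T²). Setting ∂π_T/∂q_T = 0: 298 - 8q_T - (q_C) = 0.
So q_C = (178 - q_T)/3 and q_T = (298 - q_C)/8.
Substituting one into the other gives q_C = 1126/23 and q_T = 716/23.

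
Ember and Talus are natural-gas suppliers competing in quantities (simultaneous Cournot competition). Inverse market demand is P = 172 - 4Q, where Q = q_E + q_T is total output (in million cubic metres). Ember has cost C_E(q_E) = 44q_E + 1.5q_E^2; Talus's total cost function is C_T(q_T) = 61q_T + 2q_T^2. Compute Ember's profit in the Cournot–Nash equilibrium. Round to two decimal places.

Ember's profit: π_E = (172 - 4Q)q_E - (44q_E + (3/2)q_E²). Setting ∂π_E/∂q_E = 0: 128 - 11q_E - 4(q_T) = 0.
Talus's profit: π_T = (172 - 4Q)q_T - (61q_T + 2q_T²). Setting ∂π_T/∂q_T = 0: 111 - 12q_T - 4(q_E) = 0.
Best responses: q_E = (128 - 4q_T)/11, q_T = (111 - 4q_E)/12.
Substituting one into the other gives q_E = 273/29 and q_T = 709/116.
Price P = 172 - 4·(1801/116) = 109.8966.
Ember's profit: 109.8966·(273/29) - 44·(273/29) - (3/2)(273/29)² = 487.4073.

487.41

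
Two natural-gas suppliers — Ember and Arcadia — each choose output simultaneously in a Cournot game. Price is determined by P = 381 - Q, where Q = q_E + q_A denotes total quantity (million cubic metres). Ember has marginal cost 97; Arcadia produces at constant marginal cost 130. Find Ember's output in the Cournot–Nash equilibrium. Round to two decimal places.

105.67

Ember's profit: π_E = (381 - Q)q_E - (97q_E). Setting ∂π_E/∂q_E = 0: 284 - 2q_E - (q_A) = 0.
Arcadia's first-order condition: 251 - 2q_A - (q_E) = 0.
So q_E = (284 - q_A)/2 and q_A = (251 - q_E)/2.
Substituting one into the other gives q_E = 317/3 and q_A = 218/3.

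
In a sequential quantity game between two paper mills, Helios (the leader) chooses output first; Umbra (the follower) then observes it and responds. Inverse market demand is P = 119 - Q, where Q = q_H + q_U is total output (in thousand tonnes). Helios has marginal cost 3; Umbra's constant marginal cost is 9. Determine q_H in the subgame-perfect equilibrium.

61

The follower Umbra best-responds to any q_H: π_U = (119 - Q)q_U - 9q_U.
Follower FOC: 110 - q_H - 2q_U = 0, so q_U(q_H) = (110 - q_H)/2.
The leader anticipates this reaction. Substituting into P = 119 - Q gives P = 64 - (1/2)q_H, so π_H = (64 - (1/2)q_H)q_H - 3q_H.
The leader's first-order condition 61 - q_H = 0 yields q_H = 61.
Then q_U = (110 - 61)/2 = 49/2.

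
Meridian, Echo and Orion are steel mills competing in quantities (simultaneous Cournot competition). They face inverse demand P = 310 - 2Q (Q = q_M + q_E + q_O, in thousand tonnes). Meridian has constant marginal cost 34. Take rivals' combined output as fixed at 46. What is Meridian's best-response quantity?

With rivals' combined output fixed at 46, Meridian's profit is π_M = (310 - 2·46 - 2q_M)q_M - (34q_M) = (218 - 2q_M)q_M - (34q_M).
∂π_M/∂q_M = 184 - 4q_M = 0, so q_M = 46.

46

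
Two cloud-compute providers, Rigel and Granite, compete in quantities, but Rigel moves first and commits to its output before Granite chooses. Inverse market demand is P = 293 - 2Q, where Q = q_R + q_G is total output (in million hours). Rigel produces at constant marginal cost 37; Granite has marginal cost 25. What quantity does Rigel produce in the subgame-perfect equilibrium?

Solve by backward induction. Given q_R, the follower Granite maximises π_G = (293 - 2q_R - 2q_G)q_G - 25q_G.
Setting the follower's marginal profit to zero, 268 - 2q_R - 4q_G = 0, i.e. q_G = (268 - 2q_R)/4.
Rigel substitutes q_G(q_R) into its own profit: π_R = q_R(293 - 2q_R - (268 - 2q_R)/2) - 37q_R = (159 - q_R)q_R - 37q_R.
The leader's first-order condition 122 - 2q_R = 0 yields q_R = 61.
Then q_G = (268 - 2·61)/4 = 73/2.

61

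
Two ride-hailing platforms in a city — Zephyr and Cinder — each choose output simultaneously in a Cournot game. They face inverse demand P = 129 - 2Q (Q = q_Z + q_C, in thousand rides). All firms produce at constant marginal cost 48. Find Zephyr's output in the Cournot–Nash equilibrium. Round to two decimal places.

13.50

A representative firm's profit is π_i = q_i(129 - 2Q) - 48q_i.
First-order condition (treating rivals' output as given): 81 - 4q_i - 2q_j = 0.
With identical firms every q_j equals q_i, so q_j = q_i and 81 = 6q_i, giving q_i = 27/2.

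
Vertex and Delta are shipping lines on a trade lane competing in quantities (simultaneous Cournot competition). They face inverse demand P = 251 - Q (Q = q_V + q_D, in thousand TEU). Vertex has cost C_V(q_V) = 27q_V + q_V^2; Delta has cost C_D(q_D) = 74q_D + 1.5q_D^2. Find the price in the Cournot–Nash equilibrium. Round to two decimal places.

175.89

Vertex's profit: π_V = (251 - Q)q_V - (27q_V + q_V²). Setting ∂π_V/∂q_V = 0: 224 - 4q_V - (q_D) = 0.
Delta's profit: π_D = (251 - Q)q_D - (74q_D + (3/2)q_D²). Setting ∂π_D/∂q_D = 0: 177 - 5q_D - (q_V) = 0.
So q_V = (224 - q_D)/4 and q_D = (177 - q_V)/5.
Substituting one into the other gives q_V = 943/19 and q_D = 484/19.
Total output Q = 1427/19, so price P = 251 - 1427/19 = 175.8947.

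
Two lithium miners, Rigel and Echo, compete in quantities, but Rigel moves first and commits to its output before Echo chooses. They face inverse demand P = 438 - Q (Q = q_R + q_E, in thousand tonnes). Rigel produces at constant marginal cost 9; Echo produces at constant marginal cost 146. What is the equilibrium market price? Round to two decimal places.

150.50

Solve by backward induction. Given q_R, the follower Echo maximises π_E = (438 - q_R - q_E)q_E - 146q_E.
∂π_E/∂q_E = 292 - q_R - 2q_E = 0 gives the reaction function q_E = (292 - q_R)/2.
Rigel substitutes q_E(q_R) into its own profit: π_R = q_R(438 - q_R - (292 - q_R)/2) - 9q_R = (292 - (1/2)q_R)q_R - 9q_R.
The leader's first-order condition 283 - q_R = 0 yields q_R = 283.
Then q_E = (292 - 283)/2 = 9/2.
Total output Q = 575/2, so price P = 438 - 575/2 = 301/2.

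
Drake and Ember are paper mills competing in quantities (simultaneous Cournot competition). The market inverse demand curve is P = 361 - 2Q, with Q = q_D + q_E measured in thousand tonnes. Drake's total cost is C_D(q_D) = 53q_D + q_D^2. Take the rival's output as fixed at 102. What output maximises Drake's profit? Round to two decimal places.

With the rival's output fixed at 102, Drake's profit is π_D = (361 - 2·102 - 2q_D)q_D - (53q_D + q_D²) = (157 - 2q_D)q_D - (53q_D + q_D²).
∂π_D/∂q_D = 104 - 6q_D = 0, so q_D = 52/3.

17.33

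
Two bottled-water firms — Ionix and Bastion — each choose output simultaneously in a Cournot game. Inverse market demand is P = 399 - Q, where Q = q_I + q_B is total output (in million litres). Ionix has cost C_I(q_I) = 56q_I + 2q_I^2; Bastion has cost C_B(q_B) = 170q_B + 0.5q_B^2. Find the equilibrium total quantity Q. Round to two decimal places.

107.71

Ionix's profit: π_I = (399 - Q)q_I - (56q_I + 2q_I²). Setting ∂π_I/∂q_I = 0: 343 - 6q_I - (q_B) = 0.
Bastion's profit: π_B = (399 - Q)q_B - (170q_B + (1/2)q_B²). Setting ∂π_B/∂q_B = 0: 229 - 3q_B - (q_I) = 0.
Rearranging gives the reaction functions q_I = (343 - q_B)/6 and q_B = (229 - q_I)/3.
Solving the pair: q_I = 800/17, q_B = 1031/17.
Total output Q = 800/17 + 1031/17 = 1831/17.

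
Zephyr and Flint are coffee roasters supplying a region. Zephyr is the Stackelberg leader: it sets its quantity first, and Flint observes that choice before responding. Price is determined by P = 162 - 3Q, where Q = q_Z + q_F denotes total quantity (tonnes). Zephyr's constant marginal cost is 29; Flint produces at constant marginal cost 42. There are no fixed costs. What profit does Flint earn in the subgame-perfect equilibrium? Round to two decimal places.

184.08

Solve by backward induction. Given q_Z, the follower Flint maximises π_F = (162 - 3q_Z - 3q_F)q_F - 42q_F.
Setting the follower's marginal profit to zero, 120 - 3q_Z - 6q_F = 0, i.e. q_F = (120 - 3q_Z)/6.
The leader anticipates this reaction. Substituting into P = 162 - 3Q gives P = 102 - (3/2)q_Z, so π_Z = (102 - (3/2)q_Z)q_Z - 29q_Z.
Maximising: ∂π_Z/∂q_Z = 73 - 3q_Z = 0, giving q_Z = 73/3.
Then q_F = (120 - 3·(73/3))/6 = 47/6.
Price P = 162 - 3·(193/6) = 131/2.
Flint's profit: (131/2 - 42)·(47/6) = 184.0833.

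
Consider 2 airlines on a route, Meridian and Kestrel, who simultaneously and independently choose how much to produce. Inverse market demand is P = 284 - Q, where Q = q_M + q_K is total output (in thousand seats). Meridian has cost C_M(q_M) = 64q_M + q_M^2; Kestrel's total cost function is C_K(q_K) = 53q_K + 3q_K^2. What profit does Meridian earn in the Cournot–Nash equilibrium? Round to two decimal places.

4865.43

Meridian's profit: π_M = (284 - Q)q_M - (64q_M + q_M²). Setting ∂π_M/∂q_M = 0: 220 - 4q_M - (q_K) = 0.
Kestrel's first-order condition: 231 - 8q_K - (q_M) = 0.
Rearranging gives the reaction functions q_M = (220 - q_K)/4 and q_K = (231 - q_M)/8.
Solving the pair: q_M = 1529/31, q_K = 704/31.
Price P = 284 - 72.0323 = 211.9677.
Meridian's profit: 211.9677·(1529/31) - 64·(1529/31) - (1529/31)² = 4865.4339.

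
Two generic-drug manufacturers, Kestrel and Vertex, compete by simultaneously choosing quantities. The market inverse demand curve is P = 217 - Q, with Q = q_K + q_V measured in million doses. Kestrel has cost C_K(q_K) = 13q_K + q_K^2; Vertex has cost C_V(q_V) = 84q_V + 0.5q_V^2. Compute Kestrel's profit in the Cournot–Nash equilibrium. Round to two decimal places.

Kestrel's profit: π_K = (217 - Q)q_K - (13q_K + q_K²). Setting ∂π_K/∂q_K = 0: 204 - 4q_K - (q_V) = 0.
Vertex's first-order condition: 133 - 3q_V - (q_K) = 0.
So q_K = (204 - q_V)/4 and q_V = (133 - q_K)/3.
Solving the pair: q_K = 479/11, q_V = 328/11.
Price P = 217 - 807/11 = 1580/11.
Kestrel's profit: (1580/11)·(479/11) - 13·(479/11) - (479/11)² = 3792.4132.

3792.41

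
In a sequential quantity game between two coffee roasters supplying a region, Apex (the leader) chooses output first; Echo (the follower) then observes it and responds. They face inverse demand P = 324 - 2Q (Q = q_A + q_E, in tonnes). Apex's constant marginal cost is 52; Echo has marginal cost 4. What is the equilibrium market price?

The follower Echo best-responds to any q_A: π_E = (324 - 2Q)q_E - 4q_E.
∂π_E/∂q_E = 320 - 2q_A - 4q_E = 0 gives the reaction function q_E = (320 - 2q_A)/4.
The leader anticipates this reaction. Substituting into P = 324 - 2Q gives P = 164 - q_A, so π_A = (164 - q_A)q_A - 52q_A.
Leader FOC: 112 - 2q_A = 0, so q_A = 56.
Then q_E = (320 - 2·56)/4 = 52.
Total output Q = 108, so price P = 324 - 2·108 = 108.

108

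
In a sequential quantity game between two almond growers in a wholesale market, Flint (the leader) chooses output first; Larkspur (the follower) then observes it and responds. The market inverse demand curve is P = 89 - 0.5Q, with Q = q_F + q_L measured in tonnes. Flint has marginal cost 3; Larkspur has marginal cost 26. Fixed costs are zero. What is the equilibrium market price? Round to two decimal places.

Solve by backward induction. Given q_F, the follower Larkspur maximises π_L = (89 - (1/2)q_F - (1/2)q_L)q_L - 26q_L.
∂π_L/∂q_L = 63 - (1/2)q_F - q_L = 0 gives the reaction function q_L = (63 - (1/2)q_F).
The leader anticipates this reaction. Substituting into P = 89 - 0.5Q gives P = 115/2 - (1/4)q_F, so π_F = (115/2 - (1/4)q_F)q_F - 3q_F.
Maximising: ∂π_F/∂q_F = 109/2 - (1/2)q_F = 0, giving q_F = 109.
Then q_L = (63 - (1/2)·109) = 17/2.
Total output Q = 235/2, so price P = 89 - (1/2)·(235/2) = 121/4.

30.25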